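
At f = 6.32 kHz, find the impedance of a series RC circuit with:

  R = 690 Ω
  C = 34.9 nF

Step 1 — Angular frequency: ω = 2π·f = 2π·6320 = 3.971e+04 rad/s.
Step 2 — Component impedances:
  R: Z = R = 690 Ω
  C: Z = 1/(jωC) = -j/(ω·C) = 0 - j721.6 Ω
Step 3 — Series combination: Z_total = R + C = 690 - j721.6 Ω = 998.4∠-46.3° Ω.

Z = 690 - j721.6 Ω = 998.4∠-46.3° Ω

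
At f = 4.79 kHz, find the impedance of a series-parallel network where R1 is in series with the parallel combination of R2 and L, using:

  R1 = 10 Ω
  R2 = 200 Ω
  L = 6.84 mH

Step 1 — Angular frequency: ω = 2π·f = 2π·4790 = 3.01e+04 rad/s.
Step 2 — Component impedances:
  R1: Z = R = 10 Ω
  R2: Z = R = 200 Ω
  L: Z = jωL = j·3.01e+04·0.00684 = 0 + j205.9 Ω
Step 3 — Parallel branch: R2 || L = 1/(1/R2 + 1/L) = 102.9 + j99.96 Ω.
Step 4 — Series with R1: Z_total = R1 + (R2 || L) = 112.9 + j99.96 Ω = 150.8∠41.5° Ω.

Z = 112.9 + j99.96 Ω = 150.8∠41.5° Ω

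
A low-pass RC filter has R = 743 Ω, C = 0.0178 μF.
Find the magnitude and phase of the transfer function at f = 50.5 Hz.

Step 1 — Angular frequency: ω = 2π·50.5 = 317.3 rad/s.
Step 2 — Transfer function: H(jω) = 1/(1 + jωRC).
Step 3 — Denominator: 1 + jωRC = 1 + j·317.3·743·1.78e-08 = 1 + j0.004196.
Step 4 — H = 1 - j0.004196.
Step 5 — Magnitude: |H| = 1 (-0.0 dB); phase: φ = -0.2°.

|H| = 1 (-0.0 dB), φ = -0.2°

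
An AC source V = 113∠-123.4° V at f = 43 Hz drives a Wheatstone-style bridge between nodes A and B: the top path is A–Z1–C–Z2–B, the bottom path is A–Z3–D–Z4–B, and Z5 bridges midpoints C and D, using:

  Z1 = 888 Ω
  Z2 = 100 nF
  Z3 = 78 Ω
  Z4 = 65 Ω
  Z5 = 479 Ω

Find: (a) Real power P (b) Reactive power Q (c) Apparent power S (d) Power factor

Step 1 — Angular frequency: ω = 2π·f = 2π·43 = 270.2 rad/s.
Step 2 — Component impedances:
  Z1: Z = R = 888 Ω
  Z2: Z = 1/(jωC) = -j/(ω·C) = 0 - j3.701e+04 Ω
  Z3: Z = R = 78 Ω
  Z4: Z = R = 65 Ω
  Z5: Z = R = 479 Ω
Step 3 — Bridge requires nodal analysis (the Z5 bridge couples midpoints C and D, so the two paths cannot be reduced to a simple series/parallel combination). Setting node B to ground and injecting 1 A at node A, the 3-node admittance system at A, C, D solves to V_A = Z_AB = 138.8 - j0.223 Ω = 138.8∠-0.1° Ω.
Step 4 — Source phasor: V = 113∠-123.4° V = -62.2 - j94.34 V.
Step 5 — Current: I = V / Z = -0.4471 - j0.6804 A = 0.8142∠-123.3° A.
Step 6 — Complex power: S = V·I* = 92 - j0.1478 VA.
Step 7 — Real power: P = Re(S) = 92 W.
Step 8 — Reactive power: Q = Im(S) = -0.1478 VAR.
Step 9 — Apparent power: |S| = 92 VA.
Step 10 — Power factor: PF = P/|S| = 1 (leading).

(a) P = 92 W  (b) Q = -0.1478 VAR  (c) S = 92 VA  (d) PF = 1 (leading)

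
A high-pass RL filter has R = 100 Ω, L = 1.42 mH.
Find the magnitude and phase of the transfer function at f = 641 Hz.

Step 1 — Angular frequency: ω = 2π·641 = 4028 rad/s.
Step 2 — Transfer function: H(jω) = jωL/(R + jωL).
Step 3 — Numerator jωL = j·5.719; denominator R + jωL = 100 + j5.719.
Step 4 — H = 0.00326 + j0.057.
Step 5 — Magnitude: |H| = 0.0571 (-24.9 dB); phase: φ = 86.7°.

|H| = 0.0571 (-24.9 dB), φ = 86.7°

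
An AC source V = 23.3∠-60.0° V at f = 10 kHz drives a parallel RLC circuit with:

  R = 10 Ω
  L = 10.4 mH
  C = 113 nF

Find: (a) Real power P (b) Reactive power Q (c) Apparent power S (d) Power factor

Step 1 — Angular frequency: ω = 2π·f = 2π·1e+04 = 6.283e+04 rad/s.
Step 2 — Component impedances:
  R: Z = R = 10 Ω
  L: Z = jωL = j·6.283e+04·0.0104 = 0 + j653.5 Ω
  C: Z = 1/(jωC) = -j/(ω·C) = 0 - j140.8 Ω
Step 3 — Parallel combination: 1/Z_total = 1/R + 1/L + 1/C; Z_total = 9.969 - j0.5552 Ω = 9.985∠-3.2° Ω.
Step 4 — Source phasor: V = 23.3∠-60.0° V = 11.65 - j20.18 V.
Step 5 — Current: I = V / Z = 1.277 - j1.953 A = 2.334∠-56.8° A.
Step 6 — Complex power: S = V·I* = 54.29 - j3.024 VA.
Step 7 — Real power: P = Re(S) = 54.29 W.
Step 8 — Reactive power: Q = Im(S) = -3.024 VAR.
Step 9 — Apparent power: |S| = 54.37 VA.
Step 10 — Power factor: PF = P/|S| = 0.9985 (leading).

(a) P = 54.29 W  (b) Q = -3.024 VAR  (c) S = 54.37 VA  (d) PF = 0.9985 (leading)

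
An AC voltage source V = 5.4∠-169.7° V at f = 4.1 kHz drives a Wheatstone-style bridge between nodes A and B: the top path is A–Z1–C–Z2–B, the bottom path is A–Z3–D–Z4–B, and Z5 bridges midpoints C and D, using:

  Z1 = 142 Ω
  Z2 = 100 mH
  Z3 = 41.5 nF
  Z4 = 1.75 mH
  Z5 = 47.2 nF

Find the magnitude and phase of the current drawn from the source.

Step 1 — Angular frequency: ω = 2π·f = 2π·4100 = 2.576e+04 rad/s.
Step 2 — Component impedances:
  Z1: Z = R = 142 Ω
  Z2: Z = jωL = j·2.576e+04·0.1 = 0 + j2576 Ω
  Z3: Z = 1/(jωC) = -j/(ω·C) = 0 - j935.4 Ω
  Z4: Z = jωL = j·2.576e+04·0.00175 = 0 + j45.08 Ω
  Z5: Z = 1/(jωC) = -j/(ω·C) = 0 - j822.4 Ω
Step 3 — Bridge requires nodal analysis (the Z5 bridge couples midpoints C and D, so the two paths cannot be reduced to a simple series/parallel combination). Setting node B to ground and injecting 1 A at node A, the 3-node admittance system at A, C, D solves to V_A = Z_AB = 28.38 - j465 Ω = 465.9∠-86.5° Ω.
Step 4 — Source phasor: V = 5.4∠-169.7° V = -5.313 - j0.9655 V.
Step 5 — Ohm's law: I = V / Z_total = (-5.313 - j0.9655) / (28.38 - j465) = 0.001374 - j0.01151 A.
Step 6 — Convert to polar: |I| = 0.01159 A, ∠I = -83.2°.

I = 0.01159∠-83.2° A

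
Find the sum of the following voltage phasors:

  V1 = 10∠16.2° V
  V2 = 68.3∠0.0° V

Step 1 — Convert each phasor to rectangular form:
  V1 = 10·(cos(16.2°) + j·sin(16.2°)) = 9.603 + j2.79 V
  V2 = 68.3·(cos(0.0°) + j·sin(0.0°)) = 68.3 V
Step 2 — Sum components: V_total = 77.9 + j2.79 V.
Step 3 — Convert to polar: |V_total| = 77.95 V, ∠V_total = 2.1°.

V_total = 77.95∠2.1° V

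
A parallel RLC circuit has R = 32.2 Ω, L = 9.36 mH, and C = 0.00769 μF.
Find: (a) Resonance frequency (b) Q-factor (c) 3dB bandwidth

Step 1 — Resonance: ω₀ = 1/√(LC) = 1/√(0.00936·7.69e-09) = 1.179e+05 rad/s.
Step 2 — f₀ = ω₀/(2π) = 1.876e+04 Hz.
Step 3 — Parallel Q: Q = R/(ω₀L) = 32.2/(1.179e+05·0.00936) = 0.02919.
Step 4 — Bandwidth: Δω = ω₀/Q = 4.038e+06 rad/s; BW = Δω/(2π) = 6.427e+05 Hz.

(a) f₀ = 1.876e+04 Hz  (b) Q = 0.02919  (c) BW = 6.427e+05 Hz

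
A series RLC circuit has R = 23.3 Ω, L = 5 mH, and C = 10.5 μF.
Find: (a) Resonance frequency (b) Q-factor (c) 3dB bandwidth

Step 1 — Resonance condition Im(Z)=0 gives ω₀ = 1/√(LC).
Step 2 — ω₀ = 1/√(0.005·1.05e-05) = 4364 rad/s.
Step 3 — f₀ = ω₀/(2π) = 694.6 Hz.
Step 4 — Series Q: Q = ω₀L/R = 4364·0.005/23.3 = 0.9366.
Step 5 — 3dB bandwidth: Δω = ω₀/Q = 4660 rad/s; BW = Δω/(2π) = 741.7 Hz.

(a) f₀ = 694.6 Hz  (b) Q = 0.9366  (c) BW = 741.7 Hz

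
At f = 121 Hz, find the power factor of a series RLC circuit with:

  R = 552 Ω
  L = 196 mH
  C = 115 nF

Step 1 — Angular frequency: ω = 2π·f = 2π·121 = 760.3 rad/s.
Step 2 — Component impedances:
  R: Z = R = 552 Ω
  L: Z = jωL = j·760.3·0.196 = 0 + j149 Ω
  C: Z = 1/(jωC) = -j/(ω·C) = 0 - j1.144e+04 Ω
Step 3 — Series combination: Z_total = R + L + C = 552 - j1.129e+04 Ω = 1.13e+04∠-87.2° Ω.
Step 4 — Power factor: PF = cos(φ) = Re(Z)/|Z| = 552/11302 = 0.04884.
Step 5 — Type: Im(Z) = -1.129e+04 ⇒ leading (phase φ = -87.2°).

PF = 0.04884 (leading, φ = -87.2°)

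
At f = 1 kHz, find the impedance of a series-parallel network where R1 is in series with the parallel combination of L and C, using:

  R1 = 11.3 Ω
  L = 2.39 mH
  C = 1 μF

Step 1 — Angular frequency: ω = 2π·f = 2π·1000 = 6283 rad/s.
Step 2 — Component impedances:
  R1: Z = R = 11.3 Ω
  L: Z = jωL = j·6283·0.00239 = 0 + j15.02 Ω
  C: Z = 1/(jωC) = -j/(ω·C) = 0 - j159.2 Ω
Step 3 — Parallel branch: L || C = 1/(1/L + 1/C) = 0 + j16.58 Ω.
Step 4 — Series with R1: Z_total = R1 + (L || C) = 11.3 + j16.58 Ω = 20.07∠55.7° Ω.

Z = 11.3 + j16.58 Ω = 20.07∠55.7° Ω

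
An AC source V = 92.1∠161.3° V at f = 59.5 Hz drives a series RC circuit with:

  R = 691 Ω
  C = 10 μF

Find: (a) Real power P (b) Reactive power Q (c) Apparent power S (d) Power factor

Step 1 — Angular frequency: ω = 2π·f = 2π·59.5 = 373.8 rad/s.
Step 2 — Component impedances:
  R: Z = R = 691 Ω
  C: Z = 1/(jωC) = -j/(ω·C) = 0 - j267.5 Ω
Step 3 — Series combination: Z_total = R + C = 691 - j267.5 Ω = 741∠-21.2° Ω.
Step 4 — Source phasor: V = 92.1∠161.3° V = -87.24 + j29.53 V.
Step 5 — Current: I = V / Z = -0.1242 - j0.005338 A = 0.1243∠-177.5° A.
Step 6 — Complex power: S = V·I* = 10.68 - j4.133 VA.
Step 7 — Real power: P = Re(S) = 10.68 W.
Step 8 — Reactive power: Q = Im(S) = -4.133 VAR.
Step 9 — Apparent power: |S| = 11.45 VA.
Step 10 — Power factor: PF = P/|S| = 0.9326 (leading).

(a) P = 10.68 W  (b) Q = -4.133 VAR  (c) S = 11.45 VA  (d) PF = 0.9326 (leading)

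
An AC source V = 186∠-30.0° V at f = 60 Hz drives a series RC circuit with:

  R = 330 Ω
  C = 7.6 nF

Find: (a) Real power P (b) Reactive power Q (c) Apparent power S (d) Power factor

Step 1 — Angular frequency: ω = 2π·f = 2π·60 = 377 rad/s.
Step 2 — Component impedances:
  R: Z = R = 330 Ω
  C: Z = 1/(jωC) = -j/(ω·C) = 0 - j3.49e+05 Ω
Step 3 — Series combination: Z_total = R + C = 330 - j3.49e+05 Ω = 3.49e+05∠-89.9° Ω.
Step 4 — Source phasor: V = 186∠-30.0° V = 161.1 - j93 V.
Step 5 — Current: I = V / Z = 0.0002669 + j0.0004613 A = 0.0005329∠59.9° A.
Step 6 — Complex power: S = V·I* = 9.372e-05 - j0.09912 VA.
Step 7 — Real power: P = Re(S) = 9.372e-05 W.
Step 8 — Reactive power: Q = Im(S) = -0.09912 VAR.
Step 9 — Apparent power: |S| = 0.09912 VA.
Step 10 — Power factor: PF = P/|S| = 0.0009455 (leading).

(a) P = 9.372e-05 W  (b) Q = -0.09912 VAR  (c) S = 0.09912 VA  (d) PF = 0.0009455 (leading)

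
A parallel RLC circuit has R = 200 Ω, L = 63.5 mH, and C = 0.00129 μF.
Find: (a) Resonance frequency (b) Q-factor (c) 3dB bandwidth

Step 1 — Resonance: ω₀ = 1/√(LC) = 1/√(0.0635·1.29e-09) = 1.105e+05 rad/s.
Step 2 — f₀ = ω₀/(2π) = 1.758e+04 Hz.
Step 3 — Parallel Q: Q = R/(ω₀L) = 200/(1.105e+05·0.0635) = 0.02851.
Step 4 — Bandwidth: Δω = ω₀/Q = 3.876e+06 rad/s; BW = Δω/(2π) = 6.169e+05 Hz.

(a) f₀ = 1.758e+04 Hz  (b) Q = 0.02851  (c) BW = 6.169e+05 Hz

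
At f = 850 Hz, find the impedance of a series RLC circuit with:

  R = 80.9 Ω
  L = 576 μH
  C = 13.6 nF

Step 1 — Angular frequency: ω = 2π·f = 2π·850 = 5341 rad/s.
Step 2 — Component impedances:
  R: Z = R = 80.9 Ω
  L: Z = jωL = j·5341·0.000576 = 0 + j3.076 Ω
  C: Z = 1/(jωC) = -j/(ω·C) = 0 - j1.377e+04 Ω
Step 3 — Series combination: Z_total = R + L + C = 80.9 - j1.376e+04 Ω = 1.376e+04∠-89.7° Ω.

Z = 80.9 - j1.376e+04 Ω = 1.376e+04∠-89.7° Ω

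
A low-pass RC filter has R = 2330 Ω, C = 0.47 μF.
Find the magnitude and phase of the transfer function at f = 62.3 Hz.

Step 1 — Angular frequency: ω = 2π·62.3 = 391.4 rad/s.
Step 2 — Transfer function: H(jω) = 1/(1 + jωRC).
Step 3 — Denominator: 1 + jωRC = 1 + j·391.4·2330·4.7e-07 = 1 + j0.4287.
Step 4 — H = 0.8448 - j0.3621.
Step 5 — Magnitude: |H| = 0.9191 (-0.7 dB); phase: φ = -23.2°.

|H| = 0.9191 (-0.7 dB), φ = -23.2°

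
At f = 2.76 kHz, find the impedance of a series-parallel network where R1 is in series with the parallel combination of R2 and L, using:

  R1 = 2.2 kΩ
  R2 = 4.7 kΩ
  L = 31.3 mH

Step 1 — Angular frequency: ω = 2π·f = 2π·2760 = 1.734e+04 rad/s.
Step 2 — Component impedances:
  R1: Z = R = 2200 Ω
  R2: Z = R = 4700 Ω
  L: Z = jωL = j·1.734e+04·0.0313 = 0 + j542.8 Ω
Step 3 — Parallel branch: R2 || L = 1/(1/R2 + 1/L) = 61.86 + j535.6 Ω.
Step 4 — Series with R1: Z_total = R1 + (R2 || L) = 2262 + j535.6 Ω = 2324∠13.3° Ω.

Z = 2262 + j535.6 Ω = 2324∠13.3° Ω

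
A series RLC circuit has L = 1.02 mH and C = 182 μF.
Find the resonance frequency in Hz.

Step 1 — Resonance condition Im(Z)=0 gives ω₀ = 1/√(LC).
Step 2 — ω₀ = 1/√(0.00102·0.000182) = 2321 rad/s.
Step 3 — f₀ = ω₀/(2π) = 369.4 Hz.

f₀ = 369.4 Hz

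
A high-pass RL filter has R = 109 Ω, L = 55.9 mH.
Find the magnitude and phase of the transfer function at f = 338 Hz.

Step 1 — Angular frequency: ω = 2π·338 = 2124 rad/s.
Step 2 — Transfer function: H(jω) = jωL/(R + jωL).
Step 3 — Numerator jωL = j·118.7; denominator R + jωL = 109 + j118.7.
Step 4 — H = 0.5426 + j0.4982.
Step 5 — Magnitude: |H| = 0.7366 (-2.7 dB); phase: φ = 42.6°.

|H| = 0.7366 (-2.7 dB), φ = 42.6°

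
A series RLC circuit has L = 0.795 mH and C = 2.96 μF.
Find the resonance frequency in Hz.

Step 1 — Resonance condition Im(Z)=0 gives ω₀ = 1/√(LC).
Step 2 — ω₀ = 1/√(0.000795·2.96e-06) = 2.061e+04 rad/s.
Step 3 — f₀ = ω₀/(2π) = 3281 Hz.

f₀ = 3281 Hz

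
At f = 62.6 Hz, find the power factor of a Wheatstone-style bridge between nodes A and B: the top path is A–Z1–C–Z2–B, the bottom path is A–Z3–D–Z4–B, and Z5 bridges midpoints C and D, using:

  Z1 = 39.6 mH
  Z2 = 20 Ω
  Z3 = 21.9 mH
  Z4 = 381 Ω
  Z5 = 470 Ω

Step 1 — Angular frequency: ω = 2π·f = 2π·62.6 = 393.3 rad/s.
Step 2 — Component impedances:
  Z1: Z = jωL = j·393.3·0.0396 = 0 + j15.58 Ω
  Z2: Z = R = 20 Ω
  Z3: Z = jωL = j·393.3·0.0219 = 0 + j8.614 Ω
  Z4: Z = R = 381 Ω
  Z5: Z = R = 470 Ω
Step 3 — Bridge requires nodal analysis (the Z5 bridge couples midpoints C and D, so the two paths cannot be reduced to a simple series/parallel combination). Setting node B to ground and injecting 1 A at node A, the 3-node admittance system at A, C, D solves to V_A = Z_AB = 19.94 + j13.98 Ω = 24.35∠35.0° Ω.
Step 4 — Power factor: PF = cos(φ) = Re(Z)/|Z| = 19.94/24.35 = 0.8189.
Step 5 — Type: Im(Z) = 13.98 ⇒ lagging (phase φ = 35.0°).

PF = 0.8189 (lagging, φ = 35.0°)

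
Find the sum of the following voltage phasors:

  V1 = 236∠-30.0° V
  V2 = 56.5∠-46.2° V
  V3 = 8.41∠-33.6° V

Step 1 — Convert each phasor to rectangular form:
  V1 = 236·(cos(-30.0°) + j·sin(-30.0°)) = 204.4 - j118 V
  V2 = 56.5·(cos(-46.2°) + j·sin(-46.2°)) = 39.11 - j40.78 V
  V3 = 8.41·(cos(-33.6°) + j·sin(-33.6°)) = 7.005 - j4.654 V
Step 2 — Sum components: V_total = 250.5 - j163.4 V.
Step 3 — Convert to polar: |V_total| = 299.1 V, ∠V_total = -33.1°.

V_total = 299.1∠-33.1° V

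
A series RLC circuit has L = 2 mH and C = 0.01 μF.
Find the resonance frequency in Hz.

Step 1 — Resonance condition Im(Z)=0 gives ω₀ = 1/√(LC).
Step 2 — ω₀ = 1/√(0.002·1e-08) = 2.236e+05 rad/s.
Step 3 — f₀ = ω₀/(2π) = 3.559e+04 Hz.

f₀ = 3.559e+04 Hz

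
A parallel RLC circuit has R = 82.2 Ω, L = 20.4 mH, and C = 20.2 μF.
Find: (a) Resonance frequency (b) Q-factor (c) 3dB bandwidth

Step 1 — Resonance: ω₀ = 1/√(LC) = 1/√(0.0204·2.02e-05) = 1558 rad/s.
Step 2 — f₀ = ω₀/(2π) = 247.9 Hz.
Step 3 — Parallel Q: Q = R/(ω₀L) = 82.2/(1558·0.0204) = 2.587.
Step 4 — Bandwidth: Δω = ω₀/Q = 602.3 rad/s; BW = Δω/(2π) = 95.85 Hz.

(a) f₀ = 247.9 Hz  (b) Q = 2.587  (c) BW = 95.85 Hz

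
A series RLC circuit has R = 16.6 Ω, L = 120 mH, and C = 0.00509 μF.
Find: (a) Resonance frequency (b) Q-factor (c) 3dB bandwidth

Step 1 — Resonance: ω₀ = 1/√(LC) = 1/√(0.12·5.09e-09) = 4.046e+04 rad/s.
Step 2 — f₀ = ω₀/(2π) = 6440 Hz.
Step 3 — Series Q: Q = ω₀L/R = 4.046e+04·0.12/16.6 = 292.5.
Step 4 — Bandwidth: Δω = ω₀/Q = 138.3 rad/s; BW = Δω/(2π) = 22.02 Hz.

(a) f₀ = 6440 Hz  (b) Q = 292.5  (c) BW = 22.02 Hz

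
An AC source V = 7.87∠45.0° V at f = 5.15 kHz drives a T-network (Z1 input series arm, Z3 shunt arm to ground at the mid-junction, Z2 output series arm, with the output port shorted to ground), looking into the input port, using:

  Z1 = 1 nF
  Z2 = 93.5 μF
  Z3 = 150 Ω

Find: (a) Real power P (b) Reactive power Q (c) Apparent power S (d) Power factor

Step 1 — Angular frequency: ω = 2π·f = 2π·5150 = 3.236e+04 rad/s.
Step 2 — Component impedances:
  Z1: Z = 1/(jωC) = -j/(ω·C) = 0 - j3.09e+04 Ω
  Z2: Z = 1/(jωC) = -j/(ω·C) = 0 - j0.3305 Ω
  Z3: Z = R = 150 Ω
Step 3 — With the output port shorted to ground, the output series arm Z2 runs from the junction to ground; the shunt arm Z3 also runs from the junction to ground. They appear in parallel: Z3 || Z2 = 0.0007283 - j0.3305 Ω.
Step 4 — Series with input arm Z1: Z_in = Z1 + (Z3 || Z2) = 0.0007283 - j3.09e+04 Ω = 3.09e+04∠-90.0° Ω.
Step 5 — Source phasor: V = 7.87∠45.0° V = 5.565 + j5.565 V.
Step 6 — Current: I = V / Z = -0.0001801 + j0.0001801 A = 0.0002547∠135.0° A.
Step 7 — Complex power: S = V·I* = 4.723e-11 - j0.002004 VA.
Step 8 — Real power: P = Re(S) = 4.723e-11 W.
Step 9 — Reactive power: Q = Im(S) = -0.002004 VAR.
Step 10 — Apparent power: |S| = 0.002004 VA.
Step 11 — Power factor: PF = P/|S| = 2.357e-08 (leading).

(a) P = 4.723e-11 W  (b) Q = -0.002004 VAR  (c) S = 0.002004 VA  (d) PF = 2.357e-08 (leading)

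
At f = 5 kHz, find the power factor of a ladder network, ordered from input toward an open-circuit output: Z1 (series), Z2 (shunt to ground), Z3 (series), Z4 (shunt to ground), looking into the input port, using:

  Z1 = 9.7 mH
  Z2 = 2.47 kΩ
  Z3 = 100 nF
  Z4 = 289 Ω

Step 1 — Angular frequency: ω = 2π·f = 2π·5000 = 3.142e+04 rad/s.
Step 2 — Component impedances:
  Z1: Z = jωL = j·3.142e+04·0.0097 = 0 + j304.7 Ω
  Z2: Z = R = 2470 Ω
  Z3: Z = 1/(jωC) = -j/(ω·C) = 0 - j318.3 Ω
  Z4: Z = R = 289 Ω
Step 3 — Ladder network (open output): work backward from the far end, alternating series and parallel combinations. Z_in = 287.8 + j52.97 Ω = 292.6∠10.4° Ω.
Step 4 — Power factor: PF = cos(φ) = Re(Z)/|Z| = 287.77/292.61 = 0.9835.
Step 5 — Type: Im(Z) = 52.97 ⇒ lagging (phase φ = 10.4°).

PF = 0.9835 (lagging, φ = 10.4°)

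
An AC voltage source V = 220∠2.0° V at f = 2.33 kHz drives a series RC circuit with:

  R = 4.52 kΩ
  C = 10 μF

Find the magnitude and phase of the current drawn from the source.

Step 1 — Angular frequency: ω = 2π·f = 2π·2330 = 1.464e+04 rad/s.
Step 2 — Component impedances:
  R: Z = R = 4520 Ω
  C: Z = 1/(jωC) = -j/(ω·C) = 0 - j6.831 Ω
Step 3 — Series combination: Z_total = R + C = 4520 - j6.831 Ω = 4520∠-0.1° Ω.
Step 4 — Source phasor: V = 220∠2.0° V = 219.9 + j7.678 V.
Step 5 — Ohm's law: I = V / Z_total = (219.9 + j7.678) / (4520 - j6.831) = 0.04864 + j0.001772 A.
Step 6 — Convert to polar: |I| = 0.04867 A, ∠I = 2.1°.

I = 0.04867∠2.1° A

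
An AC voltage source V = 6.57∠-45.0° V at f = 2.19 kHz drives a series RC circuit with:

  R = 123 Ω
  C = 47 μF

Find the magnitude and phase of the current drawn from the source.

Step 1 — Angular frequency: ω = 2π·f = 2π·2190 = 1.376e+04 rad/s.
Step 2 — Component impedances:
  R: Z = R = 123 Ω
  C: Z = 1/(jωC) = -j/(ω·C) = 0 - j1.546 Ω
Step 3 — Series combination: Z_total = R + C = 123 - j1.546 Ω = 123∠-0.7° Ω.
Step 4 — Source phasor: V = 6.57∠-45.0° V = 4.646 - j4.646 V.
Step 5 — Ohm's law: I = V / Z_total = (4.646 - j4.646) / (123 - j1.546) = 0.03824 - j0.03729 A.
Step 6 — Convert to polar: |I| = 0.05341 A, ∠I = -44.3°.

I = 0.05341∠-44.3° A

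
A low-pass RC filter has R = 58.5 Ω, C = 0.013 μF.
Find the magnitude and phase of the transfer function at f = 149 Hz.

Step 1 — Angular frequency: ω = 2π·149 = 936.2 rad/s.
Step 2 — Transfer function: H(jω) = 1/(1 + jωRC).
Step 3 — Denominator: 1 + jωRC = 1 + j·936.2·58.5·1.3e-08 = 1 + j0.000712.
Step 4 — H = 1 - j0.000712.
Step 5 — Magnitude: |H| = 1 (-0.0 dB); phase: φ = -0.0°.

|H| = 1 (-0.0 dB), φ = -0.0°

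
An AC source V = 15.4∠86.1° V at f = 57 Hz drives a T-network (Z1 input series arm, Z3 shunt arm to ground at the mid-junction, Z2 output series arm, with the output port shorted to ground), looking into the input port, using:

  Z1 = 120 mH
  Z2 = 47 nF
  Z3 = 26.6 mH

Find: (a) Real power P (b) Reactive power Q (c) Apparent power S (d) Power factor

Step 1 — Angular frequency: ω = 2π·f = 2π·57 = 358.1 rad/s.
Step 2 — Component impedances:
  Z1: Z = jωL = j·358.1·0.12 = 0 + j42.98 Ω
  Z2: Z = 1/(jωC) = -j/(ω·C) = 0 - j5.941e+04 Ω
  Z3: Z = jωL = j·358.1·0.0266 = 0 + j9.527 Ω
Step 3 — With the output port shorted to ground, the output series arm Z2 runs from the junction to ground; the shunt arm Z3 also runs from the junction to ground. They appear in parallel: Z3 || Z2 = 0 + j9.528 Ω.
Step 4 — Series with input arm Z1: Z_in = Z1 + (Z3 || Z2) = 0 + j52.51 Ω = 52.51∠90.0° Ω.
Step 5 — Source phasor: V = 15.4∠86.1° V = 1.047 + j15.36 V.
Step 6 — Current: I = V / Z = 0.2926 - j0.01995 A = 0.2933∠-3.9° A.
Step 7 — Complex power: S = V·I* = 0 + j4.517 VA.
Step 8 — Real power: P = Re(S) = 0 W.
Step 9 — Reactive power: Q = Im(S) = 4.517 VAR.
Step 10 — Apparent power: |S| = 4.517 VA.
Step 11 — Power factor: PF = P/|S| = 0 (lagging).

(a) P = 0 W  (b) Q = 4.517 VAR  (c) S = 4.517 VA  (d) PF = 0 (lagging)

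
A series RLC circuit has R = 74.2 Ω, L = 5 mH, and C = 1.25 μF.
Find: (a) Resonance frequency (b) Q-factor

Step 1 — Resonance condition Im(Z)=0 gives ω₀ = 1/√(LC).
Step 2 — ω₀ = 1/√(0.005·1.25e-06) = 1.265e+04 rad/s.
Step 3 — f₀ = ω₀/(2π) = 2013 Hz.
Step 4 — Series Q: Q = ω₀L/R = 1.265e+04·0.005/74.2 = 0.8524.

(a) f₀ = 2013 Hz  (b) Q = 0.8524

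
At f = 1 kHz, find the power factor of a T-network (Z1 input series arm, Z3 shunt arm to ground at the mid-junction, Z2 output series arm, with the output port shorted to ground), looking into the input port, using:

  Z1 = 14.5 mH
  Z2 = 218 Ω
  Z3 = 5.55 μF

Step 1 — Angular frequency: ω = 2π·f = 2π·1000 = 6283 rad/s.
Step 2 — Component impedances:
  Z1: Z = jωL = j·6283·0.0145 = 0 + j91.11 Ω
  Z2: Z = R = 218 Ω
  Z3: Z = 1/(jωC) = -j/(ω·C) = 0 - j28.68 Ω
Step 3 — With the output port shorted to ground, the output series arm Z2 runs from the junction to ground; the shunt arm Z3 also runs from the junction to ground. They appear in parallel: Z3 || Z2 = 3.708 - j28.19 Ω.
Step 4 — Series with input arm Z1: Z_in = Z1 + (Z3 || Z2) = 3.708 + j62.92 Ω = 63.03∠86.6° Ω.
Step 5 — Power factor: PF = cos(φ) = Re(Z)/|Z| = 3.708/63.03 = 0.05883.
Step 6 — Type: Im(Z) = 62.92 ⇒ lagging (phase φ = 86.6°).

PF = 0.05883 (lagging, φ = 86.6°)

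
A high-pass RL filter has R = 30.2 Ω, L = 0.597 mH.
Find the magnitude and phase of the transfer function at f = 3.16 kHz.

Step 1 — Angular frequency: ω = 2π·3160 = 1.985e+04 rad/s.
Step 2 — Transfer function: H(jω) = jωL/(R + jωL).
Step 3 — Numerator jωL = j·11.85; denominator R + jωL = 30.2 + j11.85.
Step 4 — H = 0.1335 + j0.3401.
Step 5 — Magnitude: |H| = 0.3654 (-8.7 dB); phase: φ = 68.6°.

|H| = 0.3654 (-8.7 dB), φ = 68.6°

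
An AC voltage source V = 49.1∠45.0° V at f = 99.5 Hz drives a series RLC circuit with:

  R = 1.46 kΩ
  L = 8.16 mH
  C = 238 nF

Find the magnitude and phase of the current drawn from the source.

Step 1 — Angular frequency: ω = 2π·f = 2π·99.5 = 625.2 rad/s.
Step 2 — Component impedances:
  R: Z = R = 1460 Ω
  L: Z = jωL = j·625.2·0.00816 = 0 + j5.101 Ω
  C: Z = 1/(jωC) = -j/(ω·C) = 0 - j6721 Ω
Step 3 — Series combination: Z_total = R + L + C = 1460 - j6716 Ω = 6873∠-77.7° Ω.
Step 4 — Source phasor: V = 49.1∠45.0° V = 34.72 + j34.72 V.
Step 5 — Ohm's law: I = V / Z_total = (34.72 + j34.72) / (1460 - j6716) = -0.003863 + j0.00601 A.
Step 6 — Convert to polar: |I| = 0.007144 A, ∠I = 122.7°.

I = 0.007144∠122.7° A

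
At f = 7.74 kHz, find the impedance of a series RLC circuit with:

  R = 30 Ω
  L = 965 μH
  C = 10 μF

Step 1 — Angular frequency: ω = 2π·f = 2π·7740 = 4.863e+04 rad/s.
Step 2 — Component impedances:
  R: Z = R = 30 Ω
  L: Z = jωL = j·4.863e+04·0.000965 = 0 + j46.93 Ω
  C: Z = 1/(jωC) = -j/(ω·C) = 0 - j2.056 Ω
Step 3 — Series combination: Z_total = R + L + C = 30 + j44.87 Ω = 53.98∠56.2° Ω.

Z = 30 + j44.87 Ω = 53.98∠56.2° Ω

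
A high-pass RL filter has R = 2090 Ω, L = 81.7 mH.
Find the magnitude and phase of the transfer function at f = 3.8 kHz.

Step 1 — Angular frequency: ω = 2π·3800 = 2.388e+04 rad/s.
Step 2 — Transfer function: H(jω) = jωL/(R + jωL).
Step 3 — Numerator jωL = j·1951; denominator R + jωL = 2090 + j1951.
Step 4 — H = 0.4656 + j0.4988.
Step 5 — Magnitude: |H| = 0.6823 (-3.3 dB); phase: φ = 47.0°.

|H| = 0.6823 (-3.3 dB), φ = 47.0°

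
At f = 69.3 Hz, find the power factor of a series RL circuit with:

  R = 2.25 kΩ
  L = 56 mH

Step 1 — Angular frequency: ω = 2π·f = 2π·69.3 = 435.4 rad/s.
Step 2 — Component impedances:
  R: Z = R = 2250 Ω
  L: Z = jωL = j·435.4·0.056 = 0 + j24.38 Ω
Step 3 — Series combination: Z_total = R + L = 2250 + j24.38 Ω = 2250∠0.6° Ω.
Step 4 — Power factor: PF = cos(φ) = Re(Z)/|Z| = 2250/2250.13 = 0.9999.
Step 5 — Type: Im(Z) = 24.38 ⇒ lagging (phase φ = 0.6°).

PF = 0.9999 (lagging, φ = 0.6°)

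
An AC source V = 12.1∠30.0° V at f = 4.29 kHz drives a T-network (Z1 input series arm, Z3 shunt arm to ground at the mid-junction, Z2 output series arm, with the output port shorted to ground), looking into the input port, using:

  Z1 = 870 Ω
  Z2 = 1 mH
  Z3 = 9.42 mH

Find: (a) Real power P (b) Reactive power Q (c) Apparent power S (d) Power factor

Step 1 — Angular frequency: ω = 2π·f = 2π·4290 = 2.695e+04 rad/s.
Step 2 — Component impedances:
  Z1: Z = R = 870 Ω
  Z2: Z = jωL = j·2.695e+04·0.001 = 0 + j26.95 Ω
  Z3: Z = jωL = j·2.695e+04·0.00942 = 0 + j253.9 Ω
Step 3 — With the output port shorted to ground, the output series arm Z2 runs from the junction to ground; the shunt arm Z3 also runs from the junction to ground. They appear in parallel: Z3 || Z2 = 0 + j24.37 Ω.
Step 4 — Series with input arm Z1: Z_in = Z1 + (Z3 || Z2) = 870 + j24.37 Ω = 870.3∠1.6° Ω.
Step 5 — Source phasor: V = 12.1∠30.0° V = 10.48 + j6.05 V.
Step 6 — Current: I = V / Z = 0.01223 + j0.006611 A = 0.0139∠28.4° A.
Step 7 — Complex power: S = V·I* = 0.1682 + j0.00471 VA.
Step 8 — Real power: P = Re(S) = 0.1682 W.
Step 9 — Reactive power: Q = Im(S) = 0.00471 VAR.
Step 10 — Apparent power: |S| = 0.1682 VA.
Step 11 — Power factor: PF = P/|S| = 0.9996 (lagging).

(a) P = 0.1682 W  (b) Q = 0.00471 VAR  (c) S = 0.1682 VA  (d) PF = 0.9996 (lagging)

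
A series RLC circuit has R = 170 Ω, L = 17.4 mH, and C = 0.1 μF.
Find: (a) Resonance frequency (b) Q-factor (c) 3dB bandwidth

Step 1 — Resonance: ω₀ = 1/√(LC) = 1/√(0.0174·1e-07) = 2.397e+04 rad/s.
Step 2 — f₀ = ω₀/(2π) = 3815 Hz.
Step 3 — Series Q: Q = ω₀L/R = 2.397e+04·0.0174/170 = 2.454.
Step 4 — Bandwidth: Δω = ω₀/Q = 9770 rad/s; BW = Δω/(2π) = 1555 Hz.

(a) f₀ = 3815 Hz  (b) Q = 2.454  (c) BW = 1555 Hz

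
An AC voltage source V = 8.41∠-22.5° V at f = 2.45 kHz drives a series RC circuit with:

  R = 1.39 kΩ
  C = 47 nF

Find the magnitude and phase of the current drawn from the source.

Step 1 — Angular frequency: ω = 2π·f = 2π·2450 = 1.539e+04 rad/s.
Step 2 — Component impedances:
  R: Z = R = 1390 Ω
  C: Z = 1/(jωC) = -j/(ω·C) = 0 - j1382 Ω
Step 3 — Series combination: Z_total = R + C = 1390 - j1382 Ω = 1960∠-44.8° Ω.
Step 4 — Source phasor: V = 8.41∠-22.5° V = 7.77 - j3.218 V.
Step 5 — Ohm's law: I = V / Z_total = (7.77 - j3.218) / (1390 - j1382) = 0.003968 + j0.001631 A.
Step 6 — Convert to polar: |I| = 0.00429 A, ∠I = 22.3°.

I = 0.00429∠22.3° A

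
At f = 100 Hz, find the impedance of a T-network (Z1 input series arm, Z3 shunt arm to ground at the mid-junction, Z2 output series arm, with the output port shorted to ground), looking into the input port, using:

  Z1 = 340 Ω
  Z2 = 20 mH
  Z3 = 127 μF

Step 1 — Angular frequency: ω = 2π·f = 2π·100 = 628.3 rad/s.
Step 2 — Component impedances:
  Z1: Z = R = 340 Ω
  Z2: Z = jωL = j·628.3·0.02 = 0 + j12.57 Ω
  Z3: Z = 1/(jωC) = -j/(ω·C) = 0 - j12.53 Ω
Step 3 — With the output port shorted to ground, the output series arm Z2 runs from the junction to ground; the shunt arm Z3 also runs from the junction to ground. They appear in parallel: Z3 || Z2 = 0 - j4567 Ω.
Step 4 — Series with input arm Z1: Z_in = Z1 + (Z3 || Z2) = 340 - j4567 Ω = 4579∠-85.7° Ω.

Z = 340 - j4567 Ω = 4579∠-85.7° Ω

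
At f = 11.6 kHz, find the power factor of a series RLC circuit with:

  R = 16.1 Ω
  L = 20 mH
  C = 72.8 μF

Step 1 — Angular frequency: ω = 2π·f = 2π·1.16e+04 = 7.288e+04 rad/s.
Step 2 — Component impedances:
  R: Z = R = 16.1 Ω
  L: Z = jωL = j·7.288e+04·0.02 = 0 + j1458 Ω
  C: Z = 1/(jωC) = -j/(ω·C) = 0 - j0.1885 Ω
Step 3 — Series combination: Z_total = R + L + C = 16.1 + j1458 Ω = 1458∠89.4° Ω.
Step 4 — Power factor: PF = cos(φ) = Re(Z)/|Z| = 16.1/1457.6 = 0.01105.
Step 5 — Type: Im(Z) = 1458 ⇒ lagging (phase φ = 89.4°).

PF = 0.01105 (lagging, φ = 89.4°)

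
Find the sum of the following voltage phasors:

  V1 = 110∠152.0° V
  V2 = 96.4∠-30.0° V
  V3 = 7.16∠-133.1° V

Step 1 — Convert each phasor to rectangular form:
  V1 = 110·(cos(152.0°) + j·sin(152.0°)) = -97.12 + j51.64 V
  V2 = 96.4·(cos(-30.0°) + j·sin(-30.0°)) = 83.48 - j48.2 V
  V3 = 7.16·(cos(-133.1°) + j·sin(-133.1°)) = -4.892 - j5.228 V
Step 2 — Sum components: V_total = -18.53 - j1.786 V.
Step 3 — Convert to polar: |V_total| = 18.62 V, ∠V_total = -174.5°.

V_total = 18.62∠-174.5° V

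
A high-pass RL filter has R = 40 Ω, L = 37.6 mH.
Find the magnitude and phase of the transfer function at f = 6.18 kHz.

Step 1 — Angular frequency: ω = 2π·6180 = 3.883e+04 rad/s.
Step 2 — Transfer function: H(jω) = jωL/(R + jωL).
Step 3 — Numerator jωL = j·1460; denominator R + jωL = 40 + j1460.
Step 4 — H = 0.9992 + j0.02738.
Step 5 — Magnitude: |H| = 0.9996 (-0.0 dB); phase: φ = 1.6°.

|H| = 0.9996 (-0.0 dB), φ = 1.6°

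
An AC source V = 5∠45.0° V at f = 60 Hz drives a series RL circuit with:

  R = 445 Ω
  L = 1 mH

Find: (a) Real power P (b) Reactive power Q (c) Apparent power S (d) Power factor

Step 1 — Angular frequency: ω = 2π·f = 2π·60 = 377 rad/s.
Step 2 — Component impedances:
  R: Z = R = 445 Ω
  L: Z = jωL = j·377·0.001 = 0 + j0.377 Ω
Step 3 — Series combination: Z_total = R + L = 445 + j0.377 Ω = 445∠0.0° Ω.
Step 4 — Source phasor: V = 5∠45.0° V = 3.536 + j3.536 V.
Step 5 — Current: I = V / Z = 0.007952 + j0.007938 A = 0.01124∠45.0° A.
Step 6 — Complex power: S = V·I* = 0.05618 + j4.759e-05 VA.
Step 7 — Real power: P = Re(S) = 0.05618 W.
Step 8 — Reactive power: Q = Im(S) = 4.759e-05 VAR.
Step 9 — Apparent power: |S| = 0.05618 VA.
Step 10 — Power factor: PF = P/|S| = 1 (lagging).

(a) P = 0.05618 W  (b) Q = 4.759e-05 VAR  (c) S = 0.05618 VA  (d) PF = 1 (lagging)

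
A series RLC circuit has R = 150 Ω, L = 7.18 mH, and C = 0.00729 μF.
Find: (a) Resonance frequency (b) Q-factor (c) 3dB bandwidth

Step 1 — Resonance: ω₀ = 1/√(LC) = 1/√(0.00718·7.29e-09) = 1.382e+05 rad/s.
Step 2 — f₀ = ω₀/(2π) = 2.2e+04 Hz.
Step 3 — Series Q: Q = ω₀L/R = 1.382e+05·0.00718/150 = 6.616.
Step 4 — Bandwidth: Δω = ω₀/Q = 2.089e+04 rad/s; BW = Δω/(2π) = 3325 Hz.

(a) f₀ = 2.2e+04 Hz  (b) Q = 6.616  (c) BW = 3325 Hz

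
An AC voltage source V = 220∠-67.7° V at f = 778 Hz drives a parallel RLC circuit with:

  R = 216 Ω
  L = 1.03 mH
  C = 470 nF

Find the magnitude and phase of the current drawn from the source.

Step 1 — Angular frequency: ω = 2π·f = 2π·778 = 4888 rad/s.
Step 2 — Component impedances:
  R: Z = R = 216 Ω
  L: Z = jωL = j·4888·0.00103 = 0 + j5.035 Ω
  C: Z = 1/(jωC) = -j/(ω·C) = 0 - j435.3 Ω
Step 3 — Parallel combination: 1/Z_total = 1/R + 1/L + 1/C; Z_total = 0.1201 + j5.091 Ω = 5.092∠88.6° Ω.
Step 4 — Source phasor: V = 220∠-67.7° V = 83.48 - j203.5 V.
Step 5 — Ohm's law: I = V / Z_total = (83.48 - j203.5) / (0.1201 + j5.091) = -39.57 - j17.33 A.
Step 6 — Convert to polar: |I| = 43.2 A, ∠I = -156.3°.

I = 43.2∠-156.3° A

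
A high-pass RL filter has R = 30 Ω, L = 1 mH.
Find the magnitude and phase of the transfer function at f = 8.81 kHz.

Step 1 — Angular frequency: ω = 2π·8810 = 5.535e+04 rad/s.
Step 2 — Transfer function: H(jω) = jωL/(R + jωL).
Step 3 — Numerator jωL = j·55.35; denominator R + jωL = 30 + j55.35.
Step 4 — H = 0.773 + j0.4189.
Step 5 — Magnitude: |H| = 0.8792 (-1.1 dB); phase: φ = 28.5°.

|H| = 0.8792 (-1.1 dB), φ = 28.5°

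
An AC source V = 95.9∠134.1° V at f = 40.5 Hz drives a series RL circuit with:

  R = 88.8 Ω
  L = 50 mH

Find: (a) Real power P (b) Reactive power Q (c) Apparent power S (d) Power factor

Step 1 — Angular frequency: ω = 2π·f = 2π·40.5 = 254.5 rad/s.
Step 2 — Component impedances:
  R: Z = R = 88.8 Ω
  L: Z = jωL = j·254.5·0.05 = 0 + j12.72 Ω
Step 3 — Series combination: Z_total = R + L = 88.8 + j12.72 Ω = 89.71∠8.2° Ω.
Step 4 — Source phasor: V = 95.9∠134.1° V = -66.74 + j68.87 V.
Step 5 — Current: I = V / Z = -0.6275 + j0.8655 A = 1.069∠125.9° A.
Step 6 — Complex power: S = V·I* = 101.5 + j14.54 VA.
Step 7 — Real power: P = Re(S) = 101.5 W.
Step 8 — Reactive power: Q = Im(S) = 14.54 VAR.
Step 9 — Apparent power: |S| = 102.5 VA.
Step 10 — Power factor: PF = P/|S| = 0.9899 (lagging).

(a) P = 101.5 W  (b) Q = 14.54 VAR  (c) S = 102.5 VA  (d) PF = 0.9899 (lagging)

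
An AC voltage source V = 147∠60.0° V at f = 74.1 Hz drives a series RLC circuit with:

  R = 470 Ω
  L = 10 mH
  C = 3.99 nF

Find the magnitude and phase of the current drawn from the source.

Step 1 — Angular frequency: ω = 2π·f = 2π·74.1 = 465.6 rad/s.
Step 2 — Component impedances:
  R: Z = R = 470 Ω
  L: Z = jωL = j·465.6·0.01 = 0 + j4.656 Ω
  C: Z = 1/(jωC) = -j/(ω·C) = 0 - j5.383e+05 Ω
Step 3 — Series combination: Z_total = R + L + C = 470 - j5.383e+05 Ω = 5.383e+05∠-89.9° Ω.
Step 4 — Source phasor: V = 147∠60.0° V = 73.5 + j127.3 V.
Step 5 — Ohm's law: I = V / Z_total = (73.5 + j127.3) / (470 - j5.383e+05) = -0.0002364 + j0.0001367 A.
Step 6 — Convert to polar: |I| = 0.0002731 A, ∠I = 149.9°.

I = 0.0002731∠149.9° A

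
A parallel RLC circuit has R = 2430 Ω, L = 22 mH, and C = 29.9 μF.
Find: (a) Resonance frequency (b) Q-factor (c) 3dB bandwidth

Step 1 — Resonance: ω₀ = 1/√(LC) = 1/√(0.022·2.99e-05) = 1233 rad/s.
Step 2 — f₀ = ω₀/(2π) = 196.2 Hz.
Step 3 — Parallel Q: Q = R/(ω₀L) = 2430/(1233·0.022) = 89.58.
Step 4 — Bandwidth: Δω = ω₀/Q = 13.76 rad/s; BW = Δω/(2π) = 2.19 Hz.

(a) f₀ = 196.2 Hz  (b) Q = 89.58  (c) BW = 2.19 Hz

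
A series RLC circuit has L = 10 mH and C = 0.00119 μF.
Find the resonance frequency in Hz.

Step 1 — Resonance condition Im(Z)=0 gives ω₀ = 1/√(LC).
Step 2 — ω₀ = 1/√(0.01·1.19e-09) = 2.899e+05 rad/s.
Step 3 — f₀ = ω₀/(2π) = 4.614e+04 Hz.

f₀ = 4.614e+04 Hz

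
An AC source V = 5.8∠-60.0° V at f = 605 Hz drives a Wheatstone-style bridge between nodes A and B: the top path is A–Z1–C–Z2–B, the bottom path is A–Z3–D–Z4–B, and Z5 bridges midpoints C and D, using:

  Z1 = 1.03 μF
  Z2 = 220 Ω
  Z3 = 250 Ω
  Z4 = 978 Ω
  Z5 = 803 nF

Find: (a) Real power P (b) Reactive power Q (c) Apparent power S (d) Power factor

Step 1 — Angular frequency: ω = 2π·f = 2π·605 = 3801 rad/s.
Step 2 — Component impedances:
  Z1: Z = 1/(jωC) = -j/(ω·C) = 0 - j255.4 Ω
  Z2: Z = R = 220 Ω
  Z3: Z = R = 250 Ω
  Z4: Z = R = 978 Ω
  Z5: Z = 1/(jωC) = -j/(ω·C) = 0 - j327.6 Ω
Step 3 — Bridge requires nodal analysis (the Z5 bridge couples midpoints C and D, so the two paths cannot be reduced to a simple series/parallel combination). Setting node B to ground and injecting 1 A at node A, the 3-node admittance system at A, C, D solves to V_A = Z_AB = 245.7 - j130.7 Ω = 278.3∠-28.0° Ω.
Step 4 — Source phasor: V = 5.8∠-60.0° V = 2.9 - j5.023 V.
Step 5 — Current: I = V / Z = 0.01767 - j0.01104 A = 0.02084∠-32.0° A.
Step 6 — Complex power: S = V·I* = 0.1067 - j0.05676 VA.
Step 7 — Real power: P = Re(S) = 0.1067 W.
Step 8 — Reactive power: Q = Im(S) = -0.05676 VAR.
Step 9 — Apparent power: |S| = 0.1209 VA.
Step 10 — Power factor: PF = P/|S| = 0.8829 (leading).

(a) P = 0.1067 W  (b) Q = -0.05676 VAR  (c) S = 0.1209 VA  (d) PF = 0.8829 (leading)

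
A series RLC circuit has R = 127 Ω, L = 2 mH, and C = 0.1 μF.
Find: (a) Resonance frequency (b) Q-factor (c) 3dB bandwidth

Step 1 — Resonance: ω₀ = 1/√(LC) = 1/√(0.002·1e-07) = 7.071e+04 rad/s.
Step 2 — f₀ = ω₀/(2π) = 1.125e+04 Hz.
Step 3 — Series Q: Q = ω₀L/R = 7.071e+04·0.002/127 = 1.114.
Step 4 — Bandwidth: Δω = ω₀/Q = 6.35e+04 rad/s; BW = Δω/(2π) = 1.011e+04 Hz.

(a) f₀ = 1.125e+04 Hz  (b) Q = 1.114  (c) BW = 1.011e+04 Hz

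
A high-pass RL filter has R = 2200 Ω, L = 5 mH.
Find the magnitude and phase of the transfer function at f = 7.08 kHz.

Step 1 — Angular frequency: ω = 2π·7080 = 4.448e+04 rad/s.
Step 2 — Transfer function: H(jω) = jωL/(R + jωL).
Step 3 — Numerator jωL = j·222.4; denominator R + jωL = 2200 + j222.4.
Step 4 — H = 0.01012 + j0.1001.
Step 5 — Magnitude: |H| = 0.1006 (-19.9 dB); phase: φ = 84.2°.

|H| = 0.1006 (-19.9 dB), φ = 84.2°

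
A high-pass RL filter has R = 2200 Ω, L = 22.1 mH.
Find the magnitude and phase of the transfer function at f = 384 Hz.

Step 1 — Angular frequency: ω = 2π·384 = 2413 rad/s.
Step 2 — Transfer function: H(jω) = jωL/(R + jωL).
Step 3 — Numerator jωL = j·53.32; denominator R + jωL = 2200 + j53.32.
Step 4 — H = 0.0005871 + j0.02422.
Step 5 — Magnitude: |H| = 0.02423 (-32.3 dB); phase: φ = 88.6°.

|H| = 0.02423 (-32.3 dB), φ = 88.6°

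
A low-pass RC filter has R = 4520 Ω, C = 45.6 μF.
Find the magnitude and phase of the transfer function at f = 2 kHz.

Step 1 — Angular frequency: ω = 2π·2000 = 1.257e+04 rad/s.
Step 2 — Transfer function: H(jω) = 1/(1 + jωRC).
Step 3 — Denominator: 1 + jωRC = 1 + j·1.257e+04·4520·4.56e-05 = 1 + j2590.
Step 4 — H = 1.491e-07 - j0.0003861.
Step 5 — Magnitude: |H| = 0.0003861 (-68.3 dB); phase: φ = -90.0°.

|H| = 0.0003861 (-68.3 dB), φ = -90.0°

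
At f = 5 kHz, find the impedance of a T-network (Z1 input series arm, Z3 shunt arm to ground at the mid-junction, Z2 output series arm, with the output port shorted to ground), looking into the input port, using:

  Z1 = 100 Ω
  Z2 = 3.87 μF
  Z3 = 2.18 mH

Step 1 — Angular frequency: ω = 2π·f = 2π·5000 = 3.142e+04 rad/s.
Step 2 — Component impedances:
  Z1: Z = R = 100 Ω
  Z2: Z = 1/(jωC) = -j/(ω·C) = 0 - j8.225 Ω
  Z3: Z = jωL = j·3.142e+04·0.00218 = 0 + j68.49 Ω
Step 3 — With the output port shorted to ground, the output series arm Z2 runs from the junction to ground; the shunt arm Z3 also runs from the junction to ground. They appear in parallel: Z3 || Z2 = 0 - j9.348 Ω.
Step 4 — Series with input arm Z1: Z_in = Z1 + (Z3 || Z2) = 100 - j9.348 Ω = 100.4∠-5.3° Ω.

Z = 100 - j9.348 Ω = 100.4∠-5.3° Ω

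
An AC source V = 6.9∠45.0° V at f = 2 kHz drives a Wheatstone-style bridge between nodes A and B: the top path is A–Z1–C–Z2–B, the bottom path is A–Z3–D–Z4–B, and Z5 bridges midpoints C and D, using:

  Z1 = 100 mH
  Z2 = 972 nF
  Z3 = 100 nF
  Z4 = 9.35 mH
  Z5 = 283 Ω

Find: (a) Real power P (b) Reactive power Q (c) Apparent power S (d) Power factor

Step 1 — Angular frequency: ω = 2π·f = 2π·2000 = 1.257e+04 rad/s.
Step 2 — Component impedances:
  Z1: Z = jωL = j·1.257e+04·0.1 = 0 + j1257 Ω
  Z2: Z = 1/(jωC) = -j/(ω·C) = 0 - j81.87 Ω
  Z3: Z = 1/(jωC) = -j/(ω·C) = 0 - j795.8 Ω
  Z4: Z = jωL = j·1.257e+04·0.00935 = 0 + j117.5 Ω
  Z5: Z = R = 283 Ω
Step 3 — Bridge requires nodal analysis (the Z5 bridge couples midpoints C and D, so the two paths cannot be reduced to a simple series/parallel combination). Setting node B to ground and injecting 1 A at node A, the 3-node admittance system at A, C, D solves to V_A = Z_AB = 96.25 - j1616 Ω = 1619∠-86.6° Ω.
Step 4 — Source phasor: V = 6.9∠45.0° V = 4.879 + j4.879 V.
Step 5 — Current: I = V / Z = -0.002829 + j0.003187 A = 0.004262∠131.6° A.
Step 6 — Complex power: S = V·I* = 0.001748 - j0.02935 VA.
Step 7 — Real power: P = Re(S) = 0.001748 W.
Step 8 — Reactive power: Q = Im(S) = -0.02935 VAR.
Step 9 — Apparent power: |S| = 0.02941 VA.
Step 10 — Power factor: PF = P/|S| = 0.05945 (leading).

(a) P = 0.001748 W  (b) Q = -0.02935 VAR  (c) S = 0.02941 VA  (d) PF = 0.05945 (leading)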